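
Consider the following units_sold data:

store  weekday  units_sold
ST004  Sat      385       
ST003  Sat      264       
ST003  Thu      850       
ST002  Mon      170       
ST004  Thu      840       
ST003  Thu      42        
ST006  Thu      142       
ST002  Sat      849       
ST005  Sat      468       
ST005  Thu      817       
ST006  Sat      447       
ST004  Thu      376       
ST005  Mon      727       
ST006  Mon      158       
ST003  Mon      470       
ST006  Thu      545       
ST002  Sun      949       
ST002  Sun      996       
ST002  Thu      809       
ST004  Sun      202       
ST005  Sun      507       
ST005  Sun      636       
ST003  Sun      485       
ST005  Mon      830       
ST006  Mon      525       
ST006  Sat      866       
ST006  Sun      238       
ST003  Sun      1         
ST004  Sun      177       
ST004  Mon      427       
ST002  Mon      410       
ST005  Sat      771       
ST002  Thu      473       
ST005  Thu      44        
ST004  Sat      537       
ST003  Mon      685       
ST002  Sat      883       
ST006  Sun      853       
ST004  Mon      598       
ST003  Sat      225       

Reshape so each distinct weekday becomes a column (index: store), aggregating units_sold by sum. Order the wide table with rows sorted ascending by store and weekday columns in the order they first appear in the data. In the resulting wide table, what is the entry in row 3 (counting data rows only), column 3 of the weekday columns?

With rows sorted ascending by store, row 3 is store=ST004. weekday columns in first-appearance order: Sat, Thu, Mon, Sun; column 3 is Mon.
Long rows with store=ST004, weekday=Mon: 427 + 598 = 1025.

1025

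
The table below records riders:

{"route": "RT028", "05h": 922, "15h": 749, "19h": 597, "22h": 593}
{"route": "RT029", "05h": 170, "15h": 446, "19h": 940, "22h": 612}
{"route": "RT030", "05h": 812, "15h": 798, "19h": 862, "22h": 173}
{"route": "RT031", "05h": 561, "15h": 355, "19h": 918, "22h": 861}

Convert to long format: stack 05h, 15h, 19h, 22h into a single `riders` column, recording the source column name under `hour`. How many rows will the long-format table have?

4 route values × 4 melted columns = 16 rows.

16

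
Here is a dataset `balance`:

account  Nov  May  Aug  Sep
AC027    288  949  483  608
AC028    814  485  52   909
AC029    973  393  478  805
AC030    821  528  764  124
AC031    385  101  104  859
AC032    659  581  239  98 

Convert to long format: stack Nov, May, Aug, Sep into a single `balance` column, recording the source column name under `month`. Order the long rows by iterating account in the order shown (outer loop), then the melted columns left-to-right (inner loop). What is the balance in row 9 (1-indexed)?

973

24 rows total (6 × 4). Row 9: index ⌊(9-1)/4⌋ = 2 into account → AC029; (9-1) mod 4 = 0 into the melted columns → Nov.
So row 9 is (AC029, Nov, 973); balance = 973.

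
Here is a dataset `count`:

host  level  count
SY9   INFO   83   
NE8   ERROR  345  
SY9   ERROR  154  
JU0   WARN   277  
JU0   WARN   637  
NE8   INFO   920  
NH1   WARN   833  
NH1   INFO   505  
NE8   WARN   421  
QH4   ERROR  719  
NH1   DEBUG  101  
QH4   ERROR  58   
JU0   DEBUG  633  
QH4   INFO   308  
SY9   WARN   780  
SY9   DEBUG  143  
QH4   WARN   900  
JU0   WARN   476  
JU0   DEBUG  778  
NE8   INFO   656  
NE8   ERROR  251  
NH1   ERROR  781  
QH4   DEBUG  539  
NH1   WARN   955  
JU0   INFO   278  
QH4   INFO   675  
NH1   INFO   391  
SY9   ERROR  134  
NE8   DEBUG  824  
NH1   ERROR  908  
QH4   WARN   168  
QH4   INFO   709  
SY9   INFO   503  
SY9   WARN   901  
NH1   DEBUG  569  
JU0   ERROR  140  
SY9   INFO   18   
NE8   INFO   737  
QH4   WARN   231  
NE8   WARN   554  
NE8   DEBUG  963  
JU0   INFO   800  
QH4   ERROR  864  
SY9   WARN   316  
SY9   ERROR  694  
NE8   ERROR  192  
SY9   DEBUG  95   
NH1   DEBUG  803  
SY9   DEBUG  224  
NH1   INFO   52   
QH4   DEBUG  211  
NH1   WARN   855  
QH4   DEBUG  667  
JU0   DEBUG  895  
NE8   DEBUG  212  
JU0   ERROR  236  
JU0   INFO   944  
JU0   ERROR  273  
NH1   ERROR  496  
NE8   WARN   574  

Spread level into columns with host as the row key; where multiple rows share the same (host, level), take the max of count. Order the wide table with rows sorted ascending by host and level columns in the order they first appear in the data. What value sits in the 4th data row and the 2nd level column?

With rows sorted ascending by host, row 4 is host=QH4. level columns in first-appearance order: INFO, ERROR, WARN, DEBUG; column 2 is ERROR.
Long rows with host=QH4, level=ERROR: max(719, 58, 864) = 864.

864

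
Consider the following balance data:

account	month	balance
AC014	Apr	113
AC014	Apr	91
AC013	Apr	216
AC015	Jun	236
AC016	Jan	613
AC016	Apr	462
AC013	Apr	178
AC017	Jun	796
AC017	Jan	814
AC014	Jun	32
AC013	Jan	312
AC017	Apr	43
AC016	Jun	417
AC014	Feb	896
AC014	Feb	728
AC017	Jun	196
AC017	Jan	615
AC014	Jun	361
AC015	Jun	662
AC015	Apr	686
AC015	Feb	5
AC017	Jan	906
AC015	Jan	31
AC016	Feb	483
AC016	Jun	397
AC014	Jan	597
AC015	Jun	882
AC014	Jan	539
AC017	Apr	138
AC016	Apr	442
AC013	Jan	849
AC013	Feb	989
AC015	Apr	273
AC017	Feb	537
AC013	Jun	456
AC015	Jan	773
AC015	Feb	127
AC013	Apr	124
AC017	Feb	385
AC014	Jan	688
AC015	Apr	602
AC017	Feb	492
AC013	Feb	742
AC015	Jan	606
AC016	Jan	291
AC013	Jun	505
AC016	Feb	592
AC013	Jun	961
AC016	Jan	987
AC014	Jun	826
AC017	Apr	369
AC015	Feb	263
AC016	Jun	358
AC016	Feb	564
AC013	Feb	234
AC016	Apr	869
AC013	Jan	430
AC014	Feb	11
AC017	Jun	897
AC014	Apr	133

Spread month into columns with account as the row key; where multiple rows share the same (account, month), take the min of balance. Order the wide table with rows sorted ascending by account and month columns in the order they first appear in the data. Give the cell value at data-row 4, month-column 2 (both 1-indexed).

358

With rows sorted ascending by account, row 4 is account=AC016. month columns in first-appearance order: Apr, Jun, Jan, Feb; column 2 is Jun.
Long rows with account=AC016, month=Jun: min(417, 397, 358) = 358.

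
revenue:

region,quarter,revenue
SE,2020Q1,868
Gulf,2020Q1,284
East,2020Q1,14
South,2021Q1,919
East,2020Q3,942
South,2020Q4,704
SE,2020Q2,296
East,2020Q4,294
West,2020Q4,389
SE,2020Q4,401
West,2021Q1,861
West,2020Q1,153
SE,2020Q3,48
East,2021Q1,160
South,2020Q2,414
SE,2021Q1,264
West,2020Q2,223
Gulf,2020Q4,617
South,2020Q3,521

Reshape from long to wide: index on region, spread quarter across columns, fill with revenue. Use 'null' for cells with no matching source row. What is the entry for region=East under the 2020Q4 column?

The long row with region=East, quarter=2020Q4 has revenue=294.

294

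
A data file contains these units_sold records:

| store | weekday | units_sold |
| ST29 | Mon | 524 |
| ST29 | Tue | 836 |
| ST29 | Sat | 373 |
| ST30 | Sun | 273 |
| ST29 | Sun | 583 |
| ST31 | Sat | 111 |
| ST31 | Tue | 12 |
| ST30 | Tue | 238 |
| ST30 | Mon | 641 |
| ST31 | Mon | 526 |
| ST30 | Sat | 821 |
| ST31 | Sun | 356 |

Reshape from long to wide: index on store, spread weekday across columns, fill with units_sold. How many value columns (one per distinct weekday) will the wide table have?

4 distinct weekday values: Tue, Sat, Sun, Mon.

4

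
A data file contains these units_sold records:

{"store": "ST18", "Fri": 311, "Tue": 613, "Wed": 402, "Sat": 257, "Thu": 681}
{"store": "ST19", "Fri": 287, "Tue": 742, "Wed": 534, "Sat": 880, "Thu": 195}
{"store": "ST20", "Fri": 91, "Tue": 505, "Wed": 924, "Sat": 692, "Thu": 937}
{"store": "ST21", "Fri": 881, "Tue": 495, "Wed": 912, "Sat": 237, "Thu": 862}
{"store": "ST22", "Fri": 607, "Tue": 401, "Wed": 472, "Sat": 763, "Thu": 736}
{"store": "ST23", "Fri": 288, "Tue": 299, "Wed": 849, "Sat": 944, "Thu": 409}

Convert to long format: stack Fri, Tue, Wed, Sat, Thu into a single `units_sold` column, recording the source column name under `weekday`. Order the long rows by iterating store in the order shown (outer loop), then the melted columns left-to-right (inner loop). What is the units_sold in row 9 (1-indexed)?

30 rows total (6 × 5). Row 9: index ⌊(9-1)/5⌋ = 1 into store → ST19; (9-1) mod 5 = 3 into the melted columns → Sat.
So row 9 is (ST19, Sat, 880); units_sold = 880.

880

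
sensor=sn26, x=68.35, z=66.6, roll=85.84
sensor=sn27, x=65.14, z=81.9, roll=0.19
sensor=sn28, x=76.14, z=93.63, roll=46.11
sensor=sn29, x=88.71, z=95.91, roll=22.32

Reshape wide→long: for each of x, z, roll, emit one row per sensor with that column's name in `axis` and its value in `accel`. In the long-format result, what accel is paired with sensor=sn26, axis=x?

68.35

Unpivoting turns each (sensor, wide-column) pair into one long row.
The wide cell at row sn26, column x holds 68.35, so the long row (sn26, x) has accel=68.35.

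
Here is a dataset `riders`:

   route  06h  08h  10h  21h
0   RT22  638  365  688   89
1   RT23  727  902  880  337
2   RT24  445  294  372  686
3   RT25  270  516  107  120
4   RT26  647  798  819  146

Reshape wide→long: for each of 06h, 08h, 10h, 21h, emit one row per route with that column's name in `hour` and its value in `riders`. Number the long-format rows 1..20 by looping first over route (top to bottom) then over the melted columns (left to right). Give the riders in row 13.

20 rows total (5 × 4). Row 13: index ⌊(13-1)/4⌋ = 3 into route → RT25; (13-1) mod 4 = 0 into the melted columns → 06h.
So row 13 is (RT25, 06h, 270); riders = 270.

270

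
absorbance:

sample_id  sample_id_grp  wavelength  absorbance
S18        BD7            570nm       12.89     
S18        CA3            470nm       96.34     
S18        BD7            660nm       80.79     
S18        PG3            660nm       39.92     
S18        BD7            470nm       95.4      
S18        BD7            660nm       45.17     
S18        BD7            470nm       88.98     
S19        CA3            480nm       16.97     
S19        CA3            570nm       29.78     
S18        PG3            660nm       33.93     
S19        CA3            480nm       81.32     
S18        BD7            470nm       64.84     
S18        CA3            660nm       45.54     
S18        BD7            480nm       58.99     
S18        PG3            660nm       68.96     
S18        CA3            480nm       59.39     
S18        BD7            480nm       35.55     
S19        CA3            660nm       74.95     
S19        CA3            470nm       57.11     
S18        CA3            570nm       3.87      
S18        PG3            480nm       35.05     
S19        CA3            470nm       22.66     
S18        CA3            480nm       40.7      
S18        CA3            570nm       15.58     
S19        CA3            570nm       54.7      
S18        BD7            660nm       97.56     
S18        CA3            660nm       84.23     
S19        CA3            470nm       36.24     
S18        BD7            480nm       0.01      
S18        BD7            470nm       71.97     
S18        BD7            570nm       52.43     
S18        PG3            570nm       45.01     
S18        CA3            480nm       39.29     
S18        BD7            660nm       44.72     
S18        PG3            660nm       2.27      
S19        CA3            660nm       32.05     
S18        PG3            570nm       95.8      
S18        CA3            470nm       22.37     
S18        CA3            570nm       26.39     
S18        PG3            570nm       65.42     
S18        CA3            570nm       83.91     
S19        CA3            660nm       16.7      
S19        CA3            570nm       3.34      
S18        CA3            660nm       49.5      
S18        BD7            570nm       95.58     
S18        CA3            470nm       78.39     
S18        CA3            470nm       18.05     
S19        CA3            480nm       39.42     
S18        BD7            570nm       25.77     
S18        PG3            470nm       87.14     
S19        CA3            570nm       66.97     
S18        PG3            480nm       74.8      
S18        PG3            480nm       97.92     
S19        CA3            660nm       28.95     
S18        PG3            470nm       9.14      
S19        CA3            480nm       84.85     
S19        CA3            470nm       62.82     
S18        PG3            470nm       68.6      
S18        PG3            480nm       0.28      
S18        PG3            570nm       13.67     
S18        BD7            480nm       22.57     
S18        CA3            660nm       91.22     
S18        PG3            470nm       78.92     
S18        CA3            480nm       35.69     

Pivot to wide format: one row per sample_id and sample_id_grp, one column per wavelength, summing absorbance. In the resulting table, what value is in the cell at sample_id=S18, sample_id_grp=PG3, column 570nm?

Rows with sample_id=S18, sample_id_grp=PG3 and wavelength=570nm: absorbance values are 45.01, 95.8, 65.42, 13.67.
45.01 + 95.8 + 65.42 + 13.67 = 219.90.

219.90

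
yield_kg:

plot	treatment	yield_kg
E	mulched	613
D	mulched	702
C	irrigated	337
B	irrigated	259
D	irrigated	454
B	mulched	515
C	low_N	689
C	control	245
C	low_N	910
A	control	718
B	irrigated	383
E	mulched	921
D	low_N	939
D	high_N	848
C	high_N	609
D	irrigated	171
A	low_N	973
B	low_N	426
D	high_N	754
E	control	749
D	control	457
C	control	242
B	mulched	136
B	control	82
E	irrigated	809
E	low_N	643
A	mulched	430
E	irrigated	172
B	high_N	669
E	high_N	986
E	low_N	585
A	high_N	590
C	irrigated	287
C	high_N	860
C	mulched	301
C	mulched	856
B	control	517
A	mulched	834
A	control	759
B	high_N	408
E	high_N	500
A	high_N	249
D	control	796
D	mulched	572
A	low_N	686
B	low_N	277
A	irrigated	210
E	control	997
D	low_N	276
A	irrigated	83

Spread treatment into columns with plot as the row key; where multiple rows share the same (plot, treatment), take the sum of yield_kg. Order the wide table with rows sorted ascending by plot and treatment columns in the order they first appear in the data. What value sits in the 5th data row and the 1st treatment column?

With rows sorted ascending by plot, row 5 is plot=E. treatment columns in first-appearance order: mulched, irrigated, low_N, control, high_N; column 1 is mulched.
Long rows with plot=E, treatment=mulched: 613 + 921 = 1534.

1534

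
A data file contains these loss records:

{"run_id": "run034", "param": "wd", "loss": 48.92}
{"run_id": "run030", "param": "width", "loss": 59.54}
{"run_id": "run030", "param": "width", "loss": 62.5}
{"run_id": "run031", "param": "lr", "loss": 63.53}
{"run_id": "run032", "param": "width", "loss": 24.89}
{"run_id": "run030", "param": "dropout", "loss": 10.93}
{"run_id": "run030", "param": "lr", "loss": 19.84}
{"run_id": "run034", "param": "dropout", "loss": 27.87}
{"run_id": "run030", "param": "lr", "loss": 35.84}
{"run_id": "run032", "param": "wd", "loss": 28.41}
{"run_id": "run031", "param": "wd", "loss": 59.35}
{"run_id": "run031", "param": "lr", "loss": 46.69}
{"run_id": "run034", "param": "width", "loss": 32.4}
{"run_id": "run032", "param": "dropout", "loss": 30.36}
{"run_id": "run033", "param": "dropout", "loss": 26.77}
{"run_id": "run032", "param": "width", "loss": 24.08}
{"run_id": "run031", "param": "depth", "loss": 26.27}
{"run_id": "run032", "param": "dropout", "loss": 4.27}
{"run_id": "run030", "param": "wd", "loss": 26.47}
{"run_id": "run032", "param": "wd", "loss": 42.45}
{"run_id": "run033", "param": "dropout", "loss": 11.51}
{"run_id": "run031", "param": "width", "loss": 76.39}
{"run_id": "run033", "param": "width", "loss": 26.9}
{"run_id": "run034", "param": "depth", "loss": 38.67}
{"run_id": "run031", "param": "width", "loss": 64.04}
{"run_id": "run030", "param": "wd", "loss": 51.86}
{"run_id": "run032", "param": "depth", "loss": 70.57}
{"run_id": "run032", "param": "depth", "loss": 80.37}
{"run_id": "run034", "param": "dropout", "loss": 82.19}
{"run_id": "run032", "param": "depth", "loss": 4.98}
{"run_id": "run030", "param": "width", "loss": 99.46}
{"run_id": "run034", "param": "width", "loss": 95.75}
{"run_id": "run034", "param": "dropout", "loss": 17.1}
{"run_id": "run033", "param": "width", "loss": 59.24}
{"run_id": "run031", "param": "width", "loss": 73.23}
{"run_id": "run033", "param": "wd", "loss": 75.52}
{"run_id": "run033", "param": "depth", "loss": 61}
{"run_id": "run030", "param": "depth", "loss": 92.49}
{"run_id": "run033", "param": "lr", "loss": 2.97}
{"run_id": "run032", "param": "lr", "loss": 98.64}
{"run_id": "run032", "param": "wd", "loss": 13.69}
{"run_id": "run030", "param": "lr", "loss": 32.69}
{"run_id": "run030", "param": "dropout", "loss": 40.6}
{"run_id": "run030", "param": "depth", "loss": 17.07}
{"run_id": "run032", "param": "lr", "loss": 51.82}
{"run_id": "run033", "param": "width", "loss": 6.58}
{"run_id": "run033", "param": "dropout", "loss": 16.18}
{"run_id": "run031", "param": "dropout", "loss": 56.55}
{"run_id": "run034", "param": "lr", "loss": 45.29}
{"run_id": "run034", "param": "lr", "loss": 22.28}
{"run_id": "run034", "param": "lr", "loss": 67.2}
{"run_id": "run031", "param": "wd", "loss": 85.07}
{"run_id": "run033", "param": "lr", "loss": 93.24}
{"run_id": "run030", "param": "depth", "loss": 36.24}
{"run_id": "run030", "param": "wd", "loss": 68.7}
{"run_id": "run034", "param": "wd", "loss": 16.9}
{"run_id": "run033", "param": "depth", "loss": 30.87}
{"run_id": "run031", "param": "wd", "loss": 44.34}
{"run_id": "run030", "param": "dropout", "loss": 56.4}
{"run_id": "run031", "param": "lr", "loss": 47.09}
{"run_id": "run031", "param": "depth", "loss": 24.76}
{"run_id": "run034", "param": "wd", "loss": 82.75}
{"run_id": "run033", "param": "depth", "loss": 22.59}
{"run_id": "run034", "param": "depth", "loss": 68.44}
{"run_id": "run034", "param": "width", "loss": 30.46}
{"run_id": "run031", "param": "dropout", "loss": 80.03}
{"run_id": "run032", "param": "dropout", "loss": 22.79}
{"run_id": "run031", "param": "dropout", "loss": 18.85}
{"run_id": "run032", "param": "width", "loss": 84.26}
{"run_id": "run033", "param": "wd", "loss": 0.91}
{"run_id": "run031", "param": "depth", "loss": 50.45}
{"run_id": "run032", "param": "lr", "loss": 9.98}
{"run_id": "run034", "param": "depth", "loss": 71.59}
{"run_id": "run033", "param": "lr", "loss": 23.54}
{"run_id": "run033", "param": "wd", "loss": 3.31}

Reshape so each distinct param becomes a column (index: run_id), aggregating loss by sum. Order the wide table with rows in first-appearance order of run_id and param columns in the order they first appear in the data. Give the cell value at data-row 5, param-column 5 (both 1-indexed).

With rows in first-appearance order of run_id, row 5 is run_id=run033. param columns in first-appearance order: wd, width, lr, dropout, depth; column 5 is depth.
Long rows with run_id=run033, param=depth: 61 + 30.87 + 22.59 = 114.46.

114.46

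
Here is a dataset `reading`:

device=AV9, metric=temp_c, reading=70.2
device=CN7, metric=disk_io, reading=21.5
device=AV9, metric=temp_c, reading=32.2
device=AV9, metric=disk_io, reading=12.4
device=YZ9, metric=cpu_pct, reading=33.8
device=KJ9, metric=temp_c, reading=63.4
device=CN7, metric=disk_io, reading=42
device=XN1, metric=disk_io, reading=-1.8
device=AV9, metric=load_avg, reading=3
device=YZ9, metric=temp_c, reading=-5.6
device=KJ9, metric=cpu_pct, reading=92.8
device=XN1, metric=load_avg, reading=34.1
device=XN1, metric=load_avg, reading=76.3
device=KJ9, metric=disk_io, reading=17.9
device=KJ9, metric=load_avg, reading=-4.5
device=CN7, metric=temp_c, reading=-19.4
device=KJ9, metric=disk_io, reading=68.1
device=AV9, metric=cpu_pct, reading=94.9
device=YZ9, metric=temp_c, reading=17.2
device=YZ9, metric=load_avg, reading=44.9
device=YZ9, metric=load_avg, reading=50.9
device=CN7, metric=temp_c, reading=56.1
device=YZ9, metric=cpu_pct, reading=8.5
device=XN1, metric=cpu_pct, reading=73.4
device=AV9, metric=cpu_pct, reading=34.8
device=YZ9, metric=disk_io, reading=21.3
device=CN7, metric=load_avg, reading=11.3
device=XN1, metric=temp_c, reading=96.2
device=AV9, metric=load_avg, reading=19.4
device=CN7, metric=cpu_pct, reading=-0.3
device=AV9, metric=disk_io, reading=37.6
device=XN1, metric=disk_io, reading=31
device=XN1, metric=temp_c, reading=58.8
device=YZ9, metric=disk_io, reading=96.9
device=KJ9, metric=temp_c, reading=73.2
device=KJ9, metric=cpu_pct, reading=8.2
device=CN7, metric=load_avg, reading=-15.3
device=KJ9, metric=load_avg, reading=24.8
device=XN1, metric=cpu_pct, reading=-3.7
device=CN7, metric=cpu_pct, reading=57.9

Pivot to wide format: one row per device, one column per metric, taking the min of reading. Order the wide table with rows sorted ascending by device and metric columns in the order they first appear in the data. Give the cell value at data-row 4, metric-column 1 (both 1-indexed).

With rows sorted ascending by device, row 4 is device=XN1. metric columns in first-appearance order: temp_c, disk_io, cpu_pct, load_avg; column 1 is temp_c.
Long rows with device=XN1, metric=temp_c: min(96.2, 58.8) = 58.8.

58.8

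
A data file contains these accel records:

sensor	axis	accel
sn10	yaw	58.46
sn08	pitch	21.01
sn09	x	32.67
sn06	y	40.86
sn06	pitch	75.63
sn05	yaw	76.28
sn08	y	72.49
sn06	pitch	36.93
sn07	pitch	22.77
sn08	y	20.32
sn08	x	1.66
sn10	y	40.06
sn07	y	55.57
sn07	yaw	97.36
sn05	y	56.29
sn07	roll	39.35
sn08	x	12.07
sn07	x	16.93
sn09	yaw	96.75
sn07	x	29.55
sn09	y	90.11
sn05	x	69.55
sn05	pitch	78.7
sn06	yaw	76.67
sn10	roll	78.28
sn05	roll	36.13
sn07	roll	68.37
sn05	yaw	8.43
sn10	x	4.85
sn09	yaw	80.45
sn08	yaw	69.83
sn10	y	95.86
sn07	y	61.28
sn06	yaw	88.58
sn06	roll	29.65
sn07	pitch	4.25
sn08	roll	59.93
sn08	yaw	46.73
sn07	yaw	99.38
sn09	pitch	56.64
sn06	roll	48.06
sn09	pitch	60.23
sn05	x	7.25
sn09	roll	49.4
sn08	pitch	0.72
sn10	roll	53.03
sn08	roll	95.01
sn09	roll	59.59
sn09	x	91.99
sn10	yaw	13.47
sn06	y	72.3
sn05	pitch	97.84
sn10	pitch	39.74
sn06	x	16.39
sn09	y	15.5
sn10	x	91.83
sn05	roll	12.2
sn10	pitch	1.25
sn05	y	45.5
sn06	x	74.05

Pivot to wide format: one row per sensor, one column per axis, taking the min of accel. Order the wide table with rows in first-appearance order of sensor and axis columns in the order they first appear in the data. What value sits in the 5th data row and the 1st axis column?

8.43

With rows in first-appearance order of sensor, row 5 is sensor=sn05. axis columns in first-appearance order: yaw, pitch, x, y, roll; column 1 is yaw.
Long rows with sensor=sn05, axis=yaw: min(76.28, 8.43) = 8.43.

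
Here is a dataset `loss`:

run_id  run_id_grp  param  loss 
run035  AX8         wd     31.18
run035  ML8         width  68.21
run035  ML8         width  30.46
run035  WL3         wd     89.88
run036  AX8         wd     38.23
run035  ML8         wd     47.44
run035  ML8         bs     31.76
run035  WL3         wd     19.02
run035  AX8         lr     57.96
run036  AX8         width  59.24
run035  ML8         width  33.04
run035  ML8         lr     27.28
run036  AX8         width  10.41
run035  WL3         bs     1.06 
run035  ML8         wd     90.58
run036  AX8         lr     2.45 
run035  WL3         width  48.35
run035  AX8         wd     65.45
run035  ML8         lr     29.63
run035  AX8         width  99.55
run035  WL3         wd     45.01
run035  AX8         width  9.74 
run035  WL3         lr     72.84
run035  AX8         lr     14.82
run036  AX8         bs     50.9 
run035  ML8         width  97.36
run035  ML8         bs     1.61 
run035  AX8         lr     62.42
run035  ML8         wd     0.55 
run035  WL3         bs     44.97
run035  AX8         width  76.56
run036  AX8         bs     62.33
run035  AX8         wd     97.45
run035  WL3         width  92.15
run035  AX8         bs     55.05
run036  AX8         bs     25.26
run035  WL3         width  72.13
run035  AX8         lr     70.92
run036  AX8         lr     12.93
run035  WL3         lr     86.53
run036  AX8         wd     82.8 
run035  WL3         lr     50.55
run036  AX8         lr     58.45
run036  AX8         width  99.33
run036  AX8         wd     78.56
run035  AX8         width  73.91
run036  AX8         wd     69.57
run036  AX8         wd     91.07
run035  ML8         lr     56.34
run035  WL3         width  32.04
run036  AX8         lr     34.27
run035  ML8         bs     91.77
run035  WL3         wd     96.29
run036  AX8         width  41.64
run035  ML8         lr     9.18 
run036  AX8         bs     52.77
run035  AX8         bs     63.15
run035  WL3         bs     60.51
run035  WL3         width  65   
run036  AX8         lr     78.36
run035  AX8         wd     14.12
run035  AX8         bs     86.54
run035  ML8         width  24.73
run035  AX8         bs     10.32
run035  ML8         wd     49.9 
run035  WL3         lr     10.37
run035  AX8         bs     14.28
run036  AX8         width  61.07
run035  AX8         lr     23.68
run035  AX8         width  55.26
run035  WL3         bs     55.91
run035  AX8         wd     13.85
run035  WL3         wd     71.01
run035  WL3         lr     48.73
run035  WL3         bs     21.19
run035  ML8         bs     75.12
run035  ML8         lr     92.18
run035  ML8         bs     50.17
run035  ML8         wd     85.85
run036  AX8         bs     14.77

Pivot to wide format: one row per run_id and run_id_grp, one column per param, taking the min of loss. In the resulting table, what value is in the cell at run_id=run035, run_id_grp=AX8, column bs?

10.32

Rows with run_id=run035, run_id_grp=AX8 and param=bs: loss values are 55.05, 63.15, 86.54, 10.32, 14.28.
min(55.05, 63.15, 86.54, 10.32, 14.28) = 10.32.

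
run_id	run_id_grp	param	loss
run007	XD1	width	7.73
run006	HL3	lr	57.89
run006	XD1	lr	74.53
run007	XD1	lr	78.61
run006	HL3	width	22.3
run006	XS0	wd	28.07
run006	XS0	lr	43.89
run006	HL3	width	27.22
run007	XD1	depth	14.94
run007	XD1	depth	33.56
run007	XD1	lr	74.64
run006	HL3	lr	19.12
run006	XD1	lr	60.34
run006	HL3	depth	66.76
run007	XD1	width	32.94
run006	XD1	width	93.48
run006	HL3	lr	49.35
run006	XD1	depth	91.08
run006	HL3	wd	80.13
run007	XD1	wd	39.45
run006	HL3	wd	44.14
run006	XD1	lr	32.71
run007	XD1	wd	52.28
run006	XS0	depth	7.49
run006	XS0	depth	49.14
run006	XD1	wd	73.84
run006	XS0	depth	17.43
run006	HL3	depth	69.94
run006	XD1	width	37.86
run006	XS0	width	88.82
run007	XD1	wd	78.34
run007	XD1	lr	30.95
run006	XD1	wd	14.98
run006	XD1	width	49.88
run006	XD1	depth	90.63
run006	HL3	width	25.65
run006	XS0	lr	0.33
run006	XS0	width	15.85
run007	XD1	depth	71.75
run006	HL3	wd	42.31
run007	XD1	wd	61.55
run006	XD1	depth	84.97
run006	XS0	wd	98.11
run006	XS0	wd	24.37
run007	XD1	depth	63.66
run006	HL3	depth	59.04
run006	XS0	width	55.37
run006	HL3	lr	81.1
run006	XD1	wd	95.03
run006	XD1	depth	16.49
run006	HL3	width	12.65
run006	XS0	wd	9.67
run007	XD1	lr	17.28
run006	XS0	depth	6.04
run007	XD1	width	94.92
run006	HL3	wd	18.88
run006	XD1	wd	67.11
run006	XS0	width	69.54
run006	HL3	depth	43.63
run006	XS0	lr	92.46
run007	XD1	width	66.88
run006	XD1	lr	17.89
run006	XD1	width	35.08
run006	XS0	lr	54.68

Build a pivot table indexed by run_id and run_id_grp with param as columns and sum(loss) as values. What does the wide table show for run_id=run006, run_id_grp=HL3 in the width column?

87.82

Rows with run_id=run006, run_id_grp=HL3 and param=width: loss values are 22.3, 27.22, 25.65, 12.65.
22.3 + 27.22 + 25.65 + 12.65 = 87.82.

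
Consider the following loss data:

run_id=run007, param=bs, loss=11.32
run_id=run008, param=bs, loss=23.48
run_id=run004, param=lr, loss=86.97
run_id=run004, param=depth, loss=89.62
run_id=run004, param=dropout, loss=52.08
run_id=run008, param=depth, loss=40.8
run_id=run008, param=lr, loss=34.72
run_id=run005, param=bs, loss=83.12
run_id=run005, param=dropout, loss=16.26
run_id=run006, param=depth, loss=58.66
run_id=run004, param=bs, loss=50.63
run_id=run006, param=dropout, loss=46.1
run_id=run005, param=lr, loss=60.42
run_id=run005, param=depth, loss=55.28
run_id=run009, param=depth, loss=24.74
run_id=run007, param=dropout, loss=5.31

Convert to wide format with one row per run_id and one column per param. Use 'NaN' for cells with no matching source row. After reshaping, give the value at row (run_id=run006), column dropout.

46.1

The long row with run_id=run006, param=dropout has loss=46.1.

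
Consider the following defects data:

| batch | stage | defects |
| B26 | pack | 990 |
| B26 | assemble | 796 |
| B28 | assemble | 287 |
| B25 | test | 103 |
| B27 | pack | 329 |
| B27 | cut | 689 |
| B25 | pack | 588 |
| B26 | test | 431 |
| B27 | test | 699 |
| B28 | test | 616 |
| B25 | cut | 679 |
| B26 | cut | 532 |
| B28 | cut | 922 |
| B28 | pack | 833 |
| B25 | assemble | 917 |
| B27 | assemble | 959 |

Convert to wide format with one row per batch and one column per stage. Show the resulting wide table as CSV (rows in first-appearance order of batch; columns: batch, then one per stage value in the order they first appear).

Columns: batch plus the 4 distinct stage values (pack, assemble, test, cut).
For example, row B26 column pack takes defects=990 from the long row (B26, pack).

batch,pack,assemble,test,cut
B26,990,796,431,532
B28,833,287,616,922
B25,588,917,103,679
B27,329,959,699,689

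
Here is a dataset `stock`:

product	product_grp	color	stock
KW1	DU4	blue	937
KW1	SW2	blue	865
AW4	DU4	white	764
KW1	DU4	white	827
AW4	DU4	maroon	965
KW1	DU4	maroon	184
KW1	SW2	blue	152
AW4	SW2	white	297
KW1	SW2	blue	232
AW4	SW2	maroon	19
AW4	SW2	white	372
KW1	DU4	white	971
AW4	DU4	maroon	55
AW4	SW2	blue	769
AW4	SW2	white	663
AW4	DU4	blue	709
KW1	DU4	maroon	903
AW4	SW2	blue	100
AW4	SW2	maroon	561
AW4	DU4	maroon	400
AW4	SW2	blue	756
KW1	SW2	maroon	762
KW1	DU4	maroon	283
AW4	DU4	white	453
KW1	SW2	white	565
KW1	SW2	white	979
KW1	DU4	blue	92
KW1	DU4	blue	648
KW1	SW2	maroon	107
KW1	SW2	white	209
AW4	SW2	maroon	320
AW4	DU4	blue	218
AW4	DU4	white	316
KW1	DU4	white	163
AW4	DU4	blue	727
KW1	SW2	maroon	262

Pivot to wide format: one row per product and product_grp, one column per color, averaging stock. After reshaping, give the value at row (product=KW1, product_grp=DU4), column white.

Rows with product=KW1, product_grp=DU4 and color=white: stock values are 827, 971, 163.
(827 + 971 + 163) / 3 = 653.67.

653.67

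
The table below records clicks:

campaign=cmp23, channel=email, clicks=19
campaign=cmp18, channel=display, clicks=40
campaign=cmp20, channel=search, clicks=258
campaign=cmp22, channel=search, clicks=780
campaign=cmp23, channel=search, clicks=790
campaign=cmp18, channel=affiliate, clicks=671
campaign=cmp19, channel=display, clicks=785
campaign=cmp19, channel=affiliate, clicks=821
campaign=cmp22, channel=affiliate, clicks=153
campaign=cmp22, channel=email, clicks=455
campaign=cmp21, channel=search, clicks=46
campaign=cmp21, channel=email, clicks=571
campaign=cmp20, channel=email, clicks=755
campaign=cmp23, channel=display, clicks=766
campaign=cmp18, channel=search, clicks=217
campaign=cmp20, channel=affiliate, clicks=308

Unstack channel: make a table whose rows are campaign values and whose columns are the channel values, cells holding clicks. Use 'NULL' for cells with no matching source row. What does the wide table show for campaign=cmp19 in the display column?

785

The long row with campaign=cmp19, channel=display has clicks=785.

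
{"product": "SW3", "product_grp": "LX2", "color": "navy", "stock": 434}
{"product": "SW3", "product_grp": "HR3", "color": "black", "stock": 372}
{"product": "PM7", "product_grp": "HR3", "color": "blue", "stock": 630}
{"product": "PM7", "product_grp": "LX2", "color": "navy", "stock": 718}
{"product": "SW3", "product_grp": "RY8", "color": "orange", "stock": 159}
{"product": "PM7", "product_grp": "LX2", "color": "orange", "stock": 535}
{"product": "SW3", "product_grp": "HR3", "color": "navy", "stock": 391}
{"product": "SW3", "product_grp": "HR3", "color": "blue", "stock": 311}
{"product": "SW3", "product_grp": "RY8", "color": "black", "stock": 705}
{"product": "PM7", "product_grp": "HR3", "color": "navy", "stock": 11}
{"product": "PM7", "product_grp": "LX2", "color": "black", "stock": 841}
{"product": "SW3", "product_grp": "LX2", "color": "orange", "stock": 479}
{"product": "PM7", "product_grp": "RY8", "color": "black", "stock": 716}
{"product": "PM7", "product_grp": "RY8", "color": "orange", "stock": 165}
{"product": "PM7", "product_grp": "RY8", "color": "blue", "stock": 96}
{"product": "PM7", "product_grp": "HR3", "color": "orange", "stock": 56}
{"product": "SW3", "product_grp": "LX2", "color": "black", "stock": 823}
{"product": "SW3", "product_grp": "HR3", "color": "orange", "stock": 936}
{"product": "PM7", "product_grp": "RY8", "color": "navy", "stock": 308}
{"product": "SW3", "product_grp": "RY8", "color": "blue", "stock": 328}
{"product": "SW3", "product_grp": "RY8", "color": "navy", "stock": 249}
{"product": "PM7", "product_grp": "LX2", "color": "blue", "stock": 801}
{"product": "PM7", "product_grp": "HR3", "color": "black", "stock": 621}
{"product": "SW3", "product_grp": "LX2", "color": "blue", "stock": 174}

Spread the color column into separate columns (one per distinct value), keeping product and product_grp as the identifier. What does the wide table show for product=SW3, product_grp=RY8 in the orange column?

Wide layout: rows indexed by product and product_grp, columns are the 4 distinct color values (navy, black, blue, orange).
Cell (product=SW3, product_grp=RY8, color=orange) draws from the long row where product=SW3, product_grp=RY8 and color=orange, which has stock=159.

159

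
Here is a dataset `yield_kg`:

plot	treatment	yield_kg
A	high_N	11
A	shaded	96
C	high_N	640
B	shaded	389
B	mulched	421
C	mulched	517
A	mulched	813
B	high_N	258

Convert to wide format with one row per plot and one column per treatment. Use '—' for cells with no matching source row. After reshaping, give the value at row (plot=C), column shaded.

No long-format row has plot=C and treatment=shaded, so the cell is —.

—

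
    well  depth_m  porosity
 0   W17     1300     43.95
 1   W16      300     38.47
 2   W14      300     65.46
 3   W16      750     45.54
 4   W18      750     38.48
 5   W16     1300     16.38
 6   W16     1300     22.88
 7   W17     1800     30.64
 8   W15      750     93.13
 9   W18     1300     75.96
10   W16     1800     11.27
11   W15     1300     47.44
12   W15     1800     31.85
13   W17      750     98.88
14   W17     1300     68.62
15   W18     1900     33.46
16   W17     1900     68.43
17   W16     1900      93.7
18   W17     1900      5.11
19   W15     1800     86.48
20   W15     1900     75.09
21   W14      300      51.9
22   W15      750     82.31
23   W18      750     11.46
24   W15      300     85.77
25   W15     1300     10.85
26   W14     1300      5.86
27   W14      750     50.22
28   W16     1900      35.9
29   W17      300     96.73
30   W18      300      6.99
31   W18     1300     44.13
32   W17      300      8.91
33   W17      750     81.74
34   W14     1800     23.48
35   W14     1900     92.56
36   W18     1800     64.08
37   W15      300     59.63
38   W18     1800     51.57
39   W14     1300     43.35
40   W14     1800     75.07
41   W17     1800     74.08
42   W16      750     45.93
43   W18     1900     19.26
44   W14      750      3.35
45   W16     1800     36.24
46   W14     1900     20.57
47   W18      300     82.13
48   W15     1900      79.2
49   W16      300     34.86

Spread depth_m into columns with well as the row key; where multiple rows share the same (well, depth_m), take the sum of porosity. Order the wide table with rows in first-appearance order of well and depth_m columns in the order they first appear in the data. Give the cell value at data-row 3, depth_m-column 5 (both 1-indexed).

113.13

With rows in first-appearance order of well, row 3 is well=W14. depth_m columns in first-appearance order: 1300, 300, 750, 1800, 1900; column 5 is 1900.
Long rows with well=W14, depth_m=1900: 92.56 + 20.57 = 113.13.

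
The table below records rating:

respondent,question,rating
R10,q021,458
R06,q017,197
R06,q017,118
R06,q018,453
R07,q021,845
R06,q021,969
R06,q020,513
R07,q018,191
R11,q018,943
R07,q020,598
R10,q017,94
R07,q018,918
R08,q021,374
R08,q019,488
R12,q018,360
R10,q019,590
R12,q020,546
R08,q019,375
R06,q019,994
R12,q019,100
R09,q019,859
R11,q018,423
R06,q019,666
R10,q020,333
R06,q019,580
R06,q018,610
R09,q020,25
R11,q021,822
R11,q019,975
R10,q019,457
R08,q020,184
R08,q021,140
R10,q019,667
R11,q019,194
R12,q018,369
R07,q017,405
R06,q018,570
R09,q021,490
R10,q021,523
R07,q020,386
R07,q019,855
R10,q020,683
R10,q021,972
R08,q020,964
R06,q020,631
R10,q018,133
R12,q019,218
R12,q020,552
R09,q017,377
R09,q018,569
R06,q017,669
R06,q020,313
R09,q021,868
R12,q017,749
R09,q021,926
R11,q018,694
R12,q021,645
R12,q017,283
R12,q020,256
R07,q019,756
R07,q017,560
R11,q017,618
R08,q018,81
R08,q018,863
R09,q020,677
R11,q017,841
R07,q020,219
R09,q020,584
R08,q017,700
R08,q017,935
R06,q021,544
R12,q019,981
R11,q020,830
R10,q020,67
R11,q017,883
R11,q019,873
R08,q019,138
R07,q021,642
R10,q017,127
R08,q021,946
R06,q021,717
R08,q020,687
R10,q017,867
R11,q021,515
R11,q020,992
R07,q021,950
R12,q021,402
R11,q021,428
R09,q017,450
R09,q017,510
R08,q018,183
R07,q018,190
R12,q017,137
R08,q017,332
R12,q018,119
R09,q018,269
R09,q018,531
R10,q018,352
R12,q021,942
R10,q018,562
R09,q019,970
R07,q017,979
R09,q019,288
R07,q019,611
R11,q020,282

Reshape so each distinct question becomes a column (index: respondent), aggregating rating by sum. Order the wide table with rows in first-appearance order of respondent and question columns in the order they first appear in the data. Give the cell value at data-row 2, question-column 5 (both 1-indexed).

2240

With rows in first-appearance order of respondent, row 2 is respondent=R06. question columns in first-appearance order: q021, q017, q018, q020, q019; column 5 is q019.
Long rows with respondent=R06, question=q019: 994 + 666 + 580 = 2240.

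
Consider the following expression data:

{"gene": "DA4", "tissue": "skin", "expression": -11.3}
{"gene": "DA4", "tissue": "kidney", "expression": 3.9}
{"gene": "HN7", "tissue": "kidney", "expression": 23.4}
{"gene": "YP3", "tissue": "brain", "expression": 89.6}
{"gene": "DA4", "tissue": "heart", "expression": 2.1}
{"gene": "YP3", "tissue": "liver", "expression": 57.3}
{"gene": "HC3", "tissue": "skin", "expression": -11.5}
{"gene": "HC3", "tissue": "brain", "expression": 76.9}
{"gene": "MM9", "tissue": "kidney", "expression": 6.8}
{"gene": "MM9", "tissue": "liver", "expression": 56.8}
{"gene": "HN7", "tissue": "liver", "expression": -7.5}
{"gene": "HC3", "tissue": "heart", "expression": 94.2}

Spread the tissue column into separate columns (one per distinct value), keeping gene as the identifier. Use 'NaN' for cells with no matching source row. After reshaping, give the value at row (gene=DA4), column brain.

NaN

No long-format row has gene=DA4 and tissue=brain, so the cell is NaN.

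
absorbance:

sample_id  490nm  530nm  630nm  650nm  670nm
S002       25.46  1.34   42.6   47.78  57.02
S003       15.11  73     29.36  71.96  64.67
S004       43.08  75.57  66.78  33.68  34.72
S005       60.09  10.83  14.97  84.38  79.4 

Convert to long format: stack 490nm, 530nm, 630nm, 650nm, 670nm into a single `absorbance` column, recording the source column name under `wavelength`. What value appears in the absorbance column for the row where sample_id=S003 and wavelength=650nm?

Unpivoting turns each (sample_id, wide-column) pair into one long row.
The wide cell at row S003, column 650nm holds 71.96, so the long row (S003, 650nm) has absorbance=71.96.

71.96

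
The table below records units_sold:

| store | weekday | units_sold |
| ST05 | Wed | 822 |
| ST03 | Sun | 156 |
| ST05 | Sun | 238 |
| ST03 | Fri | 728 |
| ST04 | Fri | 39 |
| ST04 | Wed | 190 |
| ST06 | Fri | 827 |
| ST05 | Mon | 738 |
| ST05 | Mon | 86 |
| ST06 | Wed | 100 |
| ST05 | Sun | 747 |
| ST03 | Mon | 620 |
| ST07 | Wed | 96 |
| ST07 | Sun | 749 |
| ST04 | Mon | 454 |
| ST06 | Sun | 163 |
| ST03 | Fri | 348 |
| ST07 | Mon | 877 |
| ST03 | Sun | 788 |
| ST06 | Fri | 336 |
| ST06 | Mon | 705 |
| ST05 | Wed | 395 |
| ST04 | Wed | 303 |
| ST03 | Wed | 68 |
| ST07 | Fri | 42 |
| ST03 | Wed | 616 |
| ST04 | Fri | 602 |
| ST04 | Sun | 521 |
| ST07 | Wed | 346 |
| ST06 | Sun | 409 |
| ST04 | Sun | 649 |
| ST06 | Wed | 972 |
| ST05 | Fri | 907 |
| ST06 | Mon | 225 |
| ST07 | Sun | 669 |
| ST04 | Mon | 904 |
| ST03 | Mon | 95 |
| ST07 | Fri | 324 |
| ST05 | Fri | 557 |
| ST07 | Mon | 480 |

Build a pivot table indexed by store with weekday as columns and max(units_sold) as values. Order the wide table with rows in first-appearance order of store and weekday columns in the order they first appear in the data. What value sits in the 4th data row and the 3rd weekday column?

827

With rows in first-appearance order of store, row 4 is store=ST06. weekday columns in first-appearance order: Wed, Sun, Fri, Mon; column 3 is Fri.
Long rows with store=ST06, weekday=Fri: max(827, 336) = 827.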